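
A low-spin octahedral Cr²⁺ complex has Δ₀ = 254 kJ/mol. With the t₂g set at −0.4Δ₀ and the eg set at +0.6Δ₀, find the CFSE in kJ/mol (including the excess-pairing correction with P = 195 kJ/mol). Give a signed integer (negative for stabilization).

Cr is in group 6, so Cr²⁺ is d⁴ (6 − 2 = 4).
The d⁴ electrons fill as t₂g⁴ eg⁰.
CFSE(orbital) = 4×(-0.4Δ₀) + 0×(0.6Δ₀) = -1.6Δ₀; with Δ₀ = 254 kJ/mol that is -406 kJ/mol.
Relative to high-spin t₂g³ eg¹ (0 paired), the low-spin configuration has 1 additional pair, contributing +1 × 195 = +195 kJ/mol.
Overall CFSE = -406 + 195 = -211 kJ/mol.

-211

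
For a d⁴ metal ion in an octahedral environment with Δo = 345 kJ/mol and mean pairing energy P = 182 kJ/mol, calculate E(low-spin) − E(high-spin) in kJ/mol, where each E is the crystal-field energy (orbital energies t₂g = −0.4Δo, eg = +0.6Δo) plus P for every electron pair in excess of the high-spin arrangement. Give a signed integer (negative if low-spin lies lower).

-163

High-spin: t₂g³ eg¹, CFSE = -0.6Δo = -207 kJ/mol.
Low-spin: t₂g⁴ eg⁰, orbital CFSE = -1.6Δo = -552 kJ/mol; plus 1 excess pair × P = +182 kJ/mol; total -370 kJ/mol.
Thus E(LS) − E(HS) = -163 kJ/mol.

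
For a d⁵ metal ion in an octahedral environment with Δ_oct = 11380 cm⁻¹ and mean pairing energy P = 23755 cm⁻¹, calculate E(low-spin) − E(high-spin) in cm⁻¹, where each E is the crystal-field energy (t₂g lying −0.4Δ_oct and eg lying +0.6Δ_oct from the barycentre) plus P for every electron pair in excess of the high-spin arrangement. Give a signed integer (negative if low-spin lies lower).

High-spin: t₂g³ eg², CFSE = 0.0Δ_oct = 0 cm⁻¹.
For low-spin the configuration is t₂g⁵ eg⁰: orbital energy -2.0 × 11380 = -22760 cm⁻¹, and 2 additional pairs relative to high-spin add 47510 cm⁻¹, giving 24750 cm⁻¹.
E(LS) − E(HS) = 24750 − (0) = 24750 cm⁻¹.

24750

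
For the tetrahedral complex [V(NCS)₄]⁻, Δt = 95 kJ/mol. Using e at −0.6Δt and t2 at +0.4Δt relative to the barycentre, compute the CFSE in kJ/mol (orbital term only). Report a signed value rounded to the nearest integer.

-114

Each NCS⁻ contributes -1; 4 × (-1) = -4. With overall charge -1, V is in the +3 oxidation state.
Group 5 minus oxidation state +3 gives a d² configuration for V³⁺.
Tetrahedral splitting is small, so the complex is high-spin.
Configuration: e^2 t2^0.
Orbital CFSE = 2(-0.6) + 0(0.4) = -1.2Δt = -1.2 × 95 = -114 kJ/mol.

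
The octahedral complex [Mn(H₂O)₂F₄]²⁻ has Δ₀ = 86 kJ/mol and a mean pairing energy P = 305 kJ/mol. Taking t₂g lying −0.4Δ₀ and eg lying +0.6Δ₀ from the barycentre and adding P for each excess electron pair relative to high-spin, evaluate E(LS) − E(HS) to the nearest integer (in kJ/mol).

438

Ligand charges: 2×(+0) from H₂O and 4×(-1) from F⁻ sum to -4; with overall charge -2, Mn is +2.
Group 7 minus oxidation state +2 gives a d⁵ configuration for Mn²⁺.
High-spin d⁵ fills as t₂g³ eg² with CFSE 3(−0.4) + 2(+0.6) = 0.0Δ₀ = 0 kJ/mol.
Low-spin: t₂g⁵ eg⁰, orbital CFSE = -2.0Δ₀ = -172 kJ/mol; plus 2 excess pairs × P = +610 kJ/mol; total 438 kJ/mol.
The difference is 438 − (0) = 438 kJ/mol, so high-spin lies lower.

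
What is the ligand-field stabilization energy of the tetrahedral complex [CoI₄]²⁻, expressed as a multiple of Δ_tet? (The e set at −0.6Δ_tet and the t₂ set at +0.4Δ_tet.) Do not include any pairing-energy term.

Each I⁻ contributes -1; 4 × (-1) = -4. With overall charge -2, Co is in the +2 oxidation state.
Co²⁺: group 9, so d-count = 9 − 2 = 7.
Tetrahedral splitting is small, so the complex is high-spin.
Configuration: e⁴ t₂³.
CFSE = 4(-0.6Δ_tet) + 3(0.4Δ_tet) = -2.4Δ_tet + 1.2Δ_tet = -1.2Δ_tet.

-1.2 Δ_tet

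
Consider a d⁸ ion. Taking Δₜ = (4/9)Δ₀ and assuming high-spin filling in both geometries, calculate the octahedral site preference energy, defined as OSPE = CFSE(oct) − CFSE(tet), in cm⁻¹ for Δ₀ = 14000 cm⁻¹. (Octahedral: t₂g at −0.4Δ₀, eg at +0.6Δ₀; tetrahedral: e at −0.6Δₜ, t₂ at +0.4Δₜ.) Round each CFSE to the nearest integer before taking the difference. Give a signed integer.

Octahedral (high-spin): t₂g⁶ eg², CFSE = 6(−0.4) + 2(+0.6) = -1.2Δ₀ = -1.2 × 14000 = -16800 cm⁻¹.
Tetrahedral: e⁴ t₂⁴, CFSE = 4(−0.6) + 4(+0.4) = -0.8Δₜ = -0.8 × (4/9) × 14000 = -4978 cm⁻¹.
OSPE = -16800 − (-4978) = -11822 cm⁻¹.

-11822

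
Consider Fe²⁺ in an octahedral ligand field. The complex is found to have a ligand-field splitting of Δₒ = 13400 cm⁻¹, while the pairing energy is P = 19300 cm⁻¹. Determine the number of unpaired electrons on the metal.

Fe²⁺: group 8, so d-count = 8 − 2 = 6.
Δₒ < P, so pairing is avoided: the ground state is high-spin.
Configuration: t₂g⁴ eg².
Unpaired electrons: 4.

4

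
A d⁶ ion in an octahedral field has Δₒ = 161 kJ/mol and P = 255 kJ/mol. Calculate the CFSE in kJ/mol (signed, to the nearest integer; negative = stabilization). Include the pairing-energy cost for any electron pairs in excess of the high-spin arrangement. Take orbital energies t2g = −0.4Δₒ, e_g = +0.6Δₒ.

With Δₒ < P the complex is high-spin.
Filling d⁶ accordingly: t2g^4 e_g^2.
Orbital CFSE = -0.4Δₒ = -0.4 × 161 = -64 kJ/mol.
High-spin has no excess pairs, so no pairing correction applies.

-64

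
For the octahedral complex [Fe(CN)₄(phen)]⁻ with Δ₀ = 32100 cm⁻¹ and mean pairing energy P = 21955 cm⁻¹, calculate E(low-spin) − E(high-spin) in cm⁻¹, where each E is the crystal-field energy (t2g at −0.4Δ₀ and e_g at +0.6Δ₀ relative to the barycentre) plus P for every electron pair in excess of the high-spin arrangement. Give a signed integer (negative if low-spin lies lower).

-20290

Ligand charges: 4×(-1) from CN⁻ and 1×(+0) from phen sum to -4; with overall charge -1, Fe is +3.
Fe³⁺: group 8, so d-count = 8 − 3 = 5.
High-spin d⁵ fills as t2g^3 e_g^2 with CFSE 3(−0.4) + 2(+0.6) = 0.0Δ₀ = 0 cm⁻¹.
Low-spin t2g^5 e_g^0 gives -2.0Δ₀ = -64200 cm⁻¹, but forming 2 extra pairs costs 2P = 43910 cm⁻¹, so E(LS) = -64200 + 43910 = -20290 cm⁻¹.
The difference is -20290 − (0) = -20290 cm⁻¹, so low-spin lies lower.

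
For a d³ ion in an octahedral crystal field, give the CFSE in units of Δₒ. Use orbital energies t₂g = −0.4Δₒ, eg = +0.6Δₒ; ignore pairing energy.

Configuration: t₂g³ eg⁰.
CFSE = 3(-0.4Δₒ) + 0(0.6Δₒ) = -1.2Δₒ + 0.0Δₒ = -1.2Δₒ.

-1.2 Δₒ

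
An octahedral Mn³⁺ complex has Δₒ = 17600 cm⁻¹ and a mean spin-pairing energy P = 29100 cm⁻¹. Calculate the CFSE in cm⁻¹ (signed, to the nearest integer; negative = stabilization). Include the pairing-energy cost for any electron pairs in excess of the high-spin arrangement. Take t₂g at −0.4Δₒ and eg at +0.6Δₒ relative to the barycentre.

Mn³⁺: group 7, so d-count = 7 − 3 = 4.
Δₒ < P, so pairing is avoided: the ground state is high-spin.
That gives t₂g³ eg¹.
Orbital CFSE = -0.6Δₒ = -0.6 × 17600 = -10560 cm⁻¹.
High-spin has no excess pairs, so no pairing correction applies.

-10560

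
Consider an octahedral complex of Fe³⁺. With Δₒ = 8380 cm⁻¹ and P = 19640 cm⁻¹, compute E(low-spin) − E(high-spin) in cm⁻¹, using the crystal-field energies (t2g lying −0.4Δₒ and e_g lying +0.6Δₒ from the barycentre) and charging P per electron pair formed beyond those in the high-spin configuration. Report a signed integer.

22520

Group 8 minus oxidation state +3 gives a d⁵ configuration for Fe³⁺.
High-spin: t2g^3 e_g^2, CFSE = 0.0Δₒ = 0 cm⁻¹.
Low-spin: t2g^5 e_g^0, orbital CFSE = -2.0Δₒ = -16760 cm⁻¹; plus 2 excess pairs × P = +39280 cm⁻¹; total 22520 cm⁻¹.
E(LS) − E(HS) = 22520 − (0) = 22520 cm⁻¹.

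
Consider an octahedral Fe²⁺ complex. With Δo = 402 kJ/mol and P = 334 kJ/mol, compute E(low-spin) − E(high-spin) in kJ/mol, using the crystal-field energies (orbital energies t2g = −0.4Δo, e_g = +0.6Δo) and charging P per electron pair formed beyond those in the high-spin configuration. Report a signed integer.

-136

Group 8 minus oxidation state +2 gives a d⁶ configuration for Fe²⁺.
High-spin: t2g^4 e_g^2, CFSE = -0.4Δo = -161 kJ/mol.
For low-spin the configuration is t2g^6 e_g^0: orbital energy -2.4 × 402 = -965 kJ/mol, and 2 additional pairs relative to high-spin add 668 kJ/mol, giving -297 kJ/mol.
The difference is -297 − (-161) = -136 kJ/mol, so low-spin lies lower.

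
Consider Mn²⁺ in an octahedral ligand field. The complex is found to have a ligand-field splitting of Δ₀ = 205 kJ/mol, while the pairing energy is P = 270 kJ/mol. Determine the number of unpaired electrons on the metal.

5

Mn is in group 7, so Mn²⁺ is d⁵ (7 − 2 = 5).
Since Δ₀ = 205 kJ/mol < P = 270 kJ/mol, the complex adopts the high-spin configuration.
Filling d⁵ accordingly: t2g^3 e_g^2.
Unpaired electrons: 5.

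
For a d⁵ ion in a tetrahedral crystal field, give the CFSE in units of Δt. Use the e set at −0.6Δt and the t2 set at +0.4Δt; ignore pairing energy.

0.0 Δt

Tetrahedral splitting is small, so the complex is high-spin.
Configuration: e^2 t2^3.
CFSE = 2(-0.6Δt) + 3(0.4Δt) = -1.2Δt + 1.2Δt = 0.0Δt.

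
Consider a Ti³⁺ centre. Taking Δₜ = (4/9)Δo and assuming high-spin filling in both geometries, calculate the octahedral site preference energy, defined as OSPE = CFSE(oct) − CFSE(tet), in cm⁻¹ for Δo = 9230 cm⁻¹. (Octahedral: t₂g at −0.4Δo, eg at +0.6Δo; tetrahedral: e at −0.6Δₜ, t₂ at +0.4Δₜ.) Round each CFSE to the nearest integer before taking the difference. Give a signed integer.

-1231

Ti is in group 4, so Ti³⁺ is d¹ (4 − 3 = 1).
Octahedral high-spin t₂g¹ eg⁰: CFSE = -0.4 × 9230 = -3692 cm⁻¹.
Tetrahedral: e¹ t₂⁰, CFSE = 1(−0.6) + 0(+0.4) = -0.6Δₜ = -0.6 × (4/9) × 9230 = -2461 cm⁻¹.
OSPE = -3692 − (-2461) = -1231 cm⁻¹.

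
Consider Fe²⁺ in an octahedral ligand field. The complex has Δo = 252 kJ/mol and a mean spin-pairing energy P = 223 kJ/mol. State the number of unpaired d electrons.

0

Fe²⁺: group 8, so d-count = 8 − 2 = 6.
Δo > P, so pairing is preferred: the ground state is low-spin.
Configuration: t2g^6 e_g^0.
Unpaired electrons: 0.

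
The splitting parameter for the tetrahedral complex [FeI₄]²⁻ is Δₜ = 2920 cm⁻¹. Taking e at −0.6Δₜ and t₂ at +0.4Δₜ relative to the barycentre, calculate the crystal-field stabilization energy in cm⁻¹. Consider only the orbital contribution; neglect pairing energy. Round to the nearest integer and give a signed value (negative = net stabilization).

Each I⁻ contributes -1; 4 × (-1) = -4. With overall charge -2, Fe is in the +2 oxidation state.
Fe²⁺: group 8, so d-count = 8 − 2 = 6.
Tetrahedral splitting is small, so the complex is high-spin.
The d⁶ electrons fill as e³ t₂³.
CFSE(orbital) = 3×(-0.6Δₜ) + 3×(0.4Δₜ) = -0.6Δₜ; with Δₜ = 2920 cm⁻¹ that is -1752 cm⁻¹.

-1752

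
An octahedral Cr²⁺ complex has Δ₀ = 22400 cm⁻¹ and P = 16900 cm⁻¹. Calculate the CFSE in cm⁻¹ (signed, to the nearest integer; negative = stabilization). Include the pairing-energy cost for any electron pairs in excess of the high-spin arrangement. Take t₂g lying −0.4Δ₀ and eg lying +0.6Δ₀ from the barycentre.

Group 6 minus oxidation state +2 gives a d⁴ configuration for Cr²⁺.
Δ₀ > P, so pairing is preferred: the ground state is low-spin.
Filling d⁴ accordingly: t₂g⁴ eg⁰.
Orbital CFSE = -1.6Δ₀ = -1.6 × 22400 = -35840 cm⁻¹.
Excess pairs vs high-spin: 1 − 0 = 1; pairing cost = +16900 cm⁻¹.
Net CFSE = -35840 + 16900 = -18940 cm⁻¹.

-18940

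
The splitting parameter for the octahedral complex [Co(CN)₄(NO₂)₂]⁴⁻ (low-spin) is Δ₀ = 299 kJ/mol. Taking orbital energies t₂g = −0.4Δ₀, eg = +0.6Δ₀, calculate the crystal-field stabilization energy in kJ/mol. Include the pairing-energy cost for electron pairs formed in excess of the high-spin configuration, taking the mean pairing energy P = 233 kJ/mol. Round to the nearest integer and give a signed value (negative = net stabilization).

-305

Ligand charges: 4×(-1) from CN⁻ and 2×(-1) from NO₂⁻ sum to -6; with overall charge -4, Co is +2.
Co sits in group 9; removing 2 electrons leaves Co²⁺ with 9 − 2 = 7 d electrons.
The d⁷ electrons fill as t₂g⁶ eg¹.
CFSE(orbital) = 6×(-0.4Δ₀) + 1×(0.6Δ₀) = -1.8Δ₀; with Δ₀ = 299 kJ/mol that is -538 kJ/mol.
Relative to high-spin t₂g⁵ eg² (2 paired), the low-spin configuration has 1 additional pair, contributing +1 × 233 = +233 kJ/mol.
Net CFSE = -538 + 233 = -305 kJ/mol.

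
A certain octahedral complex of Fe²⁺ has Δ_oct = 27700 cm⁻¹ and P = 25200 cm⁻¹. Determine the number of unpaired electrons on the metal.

Fe²⁺: group 8, so d-count = 8 − 2 = 6.
Δ_oct > P, so pairing is preferred: the ground state is low-spin.
Filling d⁶ accordingly: t₂g⁶ eg⁰.
Unpaired electrons: 0.

0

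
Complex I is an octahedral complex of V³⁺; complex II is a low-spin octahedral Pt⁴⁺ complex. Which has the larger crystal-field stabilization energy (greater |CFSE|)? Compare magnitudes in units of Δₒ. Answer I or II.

I: V is in group 5, so V³⁺ is d² (5 − 3 = 2); t2g^2 e_g^0, CFSE = -0.8Δₒ.
II: Pt sits in group 10; removing 4 electrons leaves Pt⁴⁺ with 10 − 4 = 6 d electrons; t2g^6 e_g^0, CFSE = -2.4Δₒ.
So II has the larger |CFSE|.

II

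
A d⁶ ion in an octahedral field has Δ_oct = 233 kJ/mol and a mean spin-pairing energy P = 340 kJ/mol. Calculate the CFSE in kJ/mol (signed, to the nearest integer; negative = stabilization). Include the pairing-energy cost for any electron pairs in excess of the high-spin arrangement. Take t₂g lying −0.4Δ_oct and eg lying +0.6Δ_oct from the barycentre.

Here Δ_oct < P (233 < 340), so the high-spin state is favoured.
Configuration: t₂g⁴ eg².
Orbital CFSE = -0.4Δ_oct = -0.4 × 233 = -93 kJ/mol.
High-spin has no excess pairs, so no pairing correction applies.

-93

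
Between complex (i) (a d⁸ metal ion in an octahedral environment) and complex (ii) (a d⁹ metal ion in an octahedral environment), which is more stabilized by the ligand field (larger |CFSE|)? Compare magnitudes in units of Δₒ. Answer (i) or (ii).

(i)

(i): t₂g⁶ eg², CFSE = -1.2Δₒ.
(ii): For octahedral d⁹ the high- and low-spin configurations coincide; t2g^6 e_g^3, CFSE = -0.6Δₒ.
So (i) has the larger |CFSE|.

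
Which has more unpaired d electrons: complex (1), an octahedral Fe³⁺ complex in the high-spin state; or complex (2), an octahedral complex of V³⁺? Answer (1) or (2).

(1)

(1): Fe³⁺: group 8, so d-count = 8 − 3 = 5; t2g^3 e_g^2 → 5 unpaired.
(2): Group 5 minus oxidation state +3 gives a d² configuration for V³⁺; t2g^2 e_g^0 → 2 unpaired.
So (1) has more unpaired electrons.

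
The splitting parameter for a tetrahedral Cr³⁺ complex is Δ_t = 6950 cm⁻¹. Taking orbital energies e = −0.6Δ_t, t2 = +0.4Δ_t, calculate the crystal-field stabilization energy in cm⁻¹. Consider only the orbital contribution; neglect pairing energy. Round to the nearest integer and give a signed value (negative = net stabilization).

Group 6 minus oxidation state +3 gives a d³ configuration for Cr³⁺.
Tetrahedral splitting is small, so the complex is high-spin.
The d³ electrons fill as e^2 t2^1.
The orbital stabilization is -0.8Δ_t = -0.8 × 6950 = -5560 cm⁻¹.

-5560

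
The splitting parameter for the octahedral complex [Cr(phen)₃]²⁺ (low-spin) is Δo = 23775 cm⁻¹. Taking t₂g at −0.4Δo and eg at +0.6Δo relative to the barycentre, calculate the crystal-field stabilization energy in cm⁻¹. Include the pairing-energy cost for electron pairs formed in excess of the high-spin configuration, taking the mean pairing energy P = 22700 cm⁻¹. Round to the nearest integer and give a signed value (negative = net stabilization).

-15340

phen is neutral, so the +2 overall charge sits on Cr: oxidation state +2.
Group 6 minus oxidation state +2 gives a d⁴ configuration for Cr²⁺.
The d⁴ electrons fill as t₂g⁴ eg⁰.
CFSE(orbital) = 4×(-0.4Δo) + 0×(0.6Δo) = -1.6Δo; with Δo = 23775 cm⁻¹ that is -38040 cm⁻¹.
Relative to high-spin t₂g³ eg¹ (0 paired), the low-spin configuration has 1 additional pair, contributing +1 × 22700 = +22700 cm⁻¹.
Overall CFSE = -38040 + 22700 = -15340 cm⁻¹.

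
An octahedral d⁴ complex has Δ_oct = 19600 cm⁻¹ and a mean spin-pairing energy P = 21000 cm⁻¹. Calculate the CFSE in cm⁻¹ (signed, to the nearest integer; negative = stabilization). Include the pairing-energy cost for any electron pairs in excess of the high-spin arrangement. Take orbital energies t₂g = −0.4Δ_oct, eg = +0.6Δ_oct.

-11760

Δ_oct < P, so pairing is avoided: the ground state is high-spin.
Configuration: t₂g³ eg¹.
Orbital CFSE = -0.6Δ_oct = -0.6 × 19600 = -11760 cm⁻¹.
High-spin has no excess pairs, so no pairing correction applies.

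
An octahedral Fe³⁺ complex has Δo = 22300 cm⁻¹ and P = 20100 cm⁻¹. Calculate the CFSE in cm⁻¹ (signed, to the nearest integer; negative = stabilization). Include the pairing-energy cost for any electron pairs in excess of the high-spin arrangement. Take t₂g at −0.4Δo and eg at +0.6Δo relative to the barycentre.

-4400

Fe³⁺: group 8, so d-count = 8 − 3 = 5.
Δo > P, so pairing is preferred: the ground state is low-spin.
Filling d⁵ accordingly: t₂g⁵ eg⁰.
Orbital CFSE = -2.0Δo = -2.0 × 22300 = -44600 cm⁻¹.
Excess pairs vs high-spin: 2 − 0 = 2; pairing cost = +40200 cm⁻¹.
Net CFSE = -44600 + 40200 = -4400 cm⁻¹.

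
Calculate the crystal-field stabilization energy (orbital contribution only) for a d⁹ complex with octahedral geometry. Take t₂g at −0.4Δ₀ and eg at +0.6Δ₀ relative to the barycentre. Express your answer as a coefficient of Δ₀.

-0.6 Δ₀

Configuration: t₂g⁶ eg³.
CFSE = 6(-0.4Δ₀) + 3(0.6Δ₀) = -2.4Δ₀ + 1.8Δ₀ = -0.6Δ₀.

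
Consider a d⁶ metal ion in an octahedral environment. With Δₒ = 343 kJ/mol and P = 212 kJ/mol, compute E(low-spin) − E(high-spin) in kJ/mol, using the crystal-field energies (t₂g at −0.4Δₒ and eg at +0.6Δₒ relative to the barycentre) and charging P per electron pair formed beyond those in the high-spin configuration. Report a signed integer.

-262

In the high-spin limit (t₂g⁴ eg²) the orbital term is -0.4Δₒ = -137 kJ/mol, with no excess pairing.
Low-spin t₂g⁶ eg⁰ gives -2.4Δₒ = -823 kJ/mol, but forming 2 extra pairs costs 2P = 424 kJ/mol, so E(LS) = -823 + 424 = -399 kJ/mol.
E(LS) − E(HS) = -399 − (-137) = -262 kJ/mol.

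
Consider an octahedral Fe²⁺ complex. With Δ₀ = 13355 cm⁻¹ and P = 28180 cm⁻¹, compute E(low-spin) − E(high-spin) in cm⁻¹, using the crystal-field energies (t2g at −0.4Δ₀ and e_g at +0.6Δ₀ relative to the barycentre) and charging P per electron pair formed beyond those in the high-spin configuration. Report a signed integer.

29650

Fe²⁺: group 8, so d-count = 8 − 2 = 6.
High-spin d⁶ fills as t2g^4 e_g^2 with CFSE 4(−0.4) + 2(+0.6) = -0.4Δ₀ = -5342 cm⁻¹.
Low-spin t2g^6 e_g^0 gives -2.4Δ₀ = -32052 cm⁻¹, but forming 2 extra pairs costs 2P = 56360 cm⁻¹, so E(LS) = -32052 + 56360 = 24308 cm⁻¹.
The difference is 24308 − (-5342) = 29650 cm⁻¹, so high-spin lies lower.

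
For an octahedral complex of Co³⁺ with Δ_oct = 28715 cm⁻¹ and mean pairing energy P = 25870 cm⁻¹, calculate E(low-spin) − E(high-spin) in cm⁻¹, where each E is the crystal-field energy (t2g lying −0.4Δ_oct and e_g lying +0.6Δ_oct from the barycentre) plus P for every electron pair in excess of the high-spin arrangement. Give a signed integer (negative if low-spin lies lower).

-5690

Co³⁺: group 9, so d-count = 9 − 3 = 6.
In the high-spin limit (t2g^4 e_g^2) the orbital term is -0.4Δ_oct = -11486 cm⁻¹, with no excess pairing.
Low-spin t2g^6 e_g^0 gives -2.4Δ_oct = -68916 cm⁻¹, but forming 2 extra pairs costs 2P = 51740 cm⁻¹, so E(LS) = -68916 + 51740 = -17176 cm⁻¹.
Thus E(LS) − E(HS) = -5690 cm⁻¹.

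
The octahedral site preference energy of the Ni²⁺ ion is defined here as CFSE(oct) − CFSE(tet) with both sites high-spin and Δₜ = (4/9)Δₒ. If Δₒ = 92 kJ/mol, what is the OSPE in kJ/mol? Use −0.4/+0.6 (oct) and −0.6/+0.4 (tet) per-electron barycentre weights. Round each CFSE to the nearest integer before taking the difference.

Group 10 minus oxidation state +2 gives a d⁸ configuration for Ni²⁺.
In an octahedral site d⁸ (HS) is t2g^6 e_g^2, giving CFSE(oct) = -1.2Δₒ = -110 kJ/mol.
Tetrahedral: e^4 t2^4, CFSE = 4(−0.6) + 4(+0.4) = -0.8Δₜ = -0.8 × (4/9) × 92 = -33 kJ/mol.
OSPE = CFSE(oct) − CFSE(tet) = -110 − (-33) = -77 kJ/mol.

-77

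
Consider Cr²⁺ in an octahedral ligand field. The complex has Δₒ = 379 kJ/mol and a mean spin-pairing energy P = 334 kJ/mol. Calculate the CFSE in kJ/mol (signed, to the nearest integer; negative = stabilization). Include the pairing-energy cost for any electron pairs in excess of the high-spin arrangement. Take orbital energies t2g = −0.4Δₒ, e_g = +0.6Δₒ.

-272

Cr is in group 6, so Cr²⁺ is d⁴ (6 − 2 = 4).
Δₒ > P, so pairing is preferred: the ground state is low-spin.
That gives t2g^4 e_g^0.
Orbital CFSE = -1.6Δₒ = -1.6 × 379 = -606 kJ/mol.
Excess pairs vs high-spin: 1 − 0 = 1; pairing cost = +334 kJ/mol.
Net CFSE = -606 + 334 = -272 kJ/mol.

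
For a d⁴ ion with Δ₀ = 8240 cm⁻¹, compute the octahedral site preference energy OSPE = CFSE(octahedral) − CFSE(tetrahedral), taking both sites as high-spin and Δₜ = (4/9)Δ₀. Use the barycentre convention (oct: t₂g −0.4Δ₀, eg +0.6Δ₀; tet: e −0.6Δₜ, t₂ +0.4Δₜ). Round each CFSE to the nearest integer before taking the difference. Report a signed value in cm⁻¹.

Octahedral (high-spin): t2g^3 e_g^1, CFSE = 3(−0.4) + 1(+0.6) = -0.6Δ₀ = -0.6 × 8240 = -4944 cm⁻¹.
Tetrahedral e^2 t2^2 gives -0.4Δₜ = -0.4 × (4/9) × 8240 = -1465 cm⁻¹.
OSPE = -4944 − (-1465) = -3479 cm⁻¹.

-3479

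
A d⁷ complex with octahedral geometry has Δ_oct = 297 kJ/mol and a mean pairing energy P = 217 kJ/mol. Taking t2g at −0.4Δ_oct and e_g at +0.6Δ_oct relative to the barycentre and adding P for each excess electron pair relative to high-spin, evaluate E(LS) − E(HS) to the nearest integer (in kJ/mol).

-80

High-spin: t2g^5 e_g^2, CFSE = -0.8Δ_oct = -238 kJ/mol.
For low-spin the configuration is t2g^6 e_g^1: orbital energy -1.8 × 297 = -535 kJ/mol, and 1 additional pair relative to high-spin adds 217 kJ/mol, giving -318 kJ/mol.
The difference is -318 − (-238) = -80 kJ/mol, so low-spin lies lower.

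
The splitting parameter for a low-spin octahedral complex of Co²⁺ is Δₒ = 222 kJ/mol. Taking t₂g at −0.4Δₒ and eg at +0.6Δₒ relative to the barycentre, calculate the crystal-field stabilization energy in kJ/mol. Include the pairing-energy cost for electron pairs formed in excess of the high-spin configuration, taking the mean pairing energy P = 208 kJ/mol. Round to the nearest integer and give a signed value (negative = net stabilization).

Co²⁺: group 9, so d-count = 9 − 2 = 7.
Configuration: t₂g⁶ eg¹.
The orbital stabilization is -1.8Δₒ = -1.8 × 222 = -400 kJ/mol.
Relative to high-spin t₂g⁵ eg² (2 paired), the low-spin configuration has 1 additional pair, contributing +1 × 208 = +208 kJ/mol.
Overall CFSE = -400 + 208 = -192 kJ/mol.

-192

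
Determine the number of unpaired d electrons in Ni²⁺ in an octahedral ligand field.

2

Group 10 minus oxidation state +2 gives a d⁸ configuration for Ni²⁺.
Configuration: t₂g⁶ eg², giving 2 unpaired electrons.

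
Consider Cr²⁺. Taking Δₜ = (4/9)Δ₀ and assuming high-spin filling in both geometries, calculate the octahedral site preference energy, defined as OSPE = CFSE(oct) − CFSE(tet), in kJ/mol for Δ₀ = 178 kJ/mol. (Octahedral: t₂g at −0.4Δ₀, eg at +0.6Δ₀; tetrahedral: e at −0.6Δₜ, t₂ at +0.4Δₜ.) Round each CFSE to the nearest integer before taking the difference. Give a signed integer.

-75

Group 6 minus oxidation state +2 gives a d⁴ configuration for Cr²⁺.
In an octahedral site d⁴ (HS) is t₂g³ eg¹, giving CFSE(oct) = -0.6Δ₀ = -107 kJ/mol.
Tetrahedral e² t₂² gives -0.4Δₜ = -0.4 × (4/9) × 178 = -32 kJ/mol.
OSPE = CFSE(oct) − CFSE(tet) = -107 − (-32) = -75 kJ/mol.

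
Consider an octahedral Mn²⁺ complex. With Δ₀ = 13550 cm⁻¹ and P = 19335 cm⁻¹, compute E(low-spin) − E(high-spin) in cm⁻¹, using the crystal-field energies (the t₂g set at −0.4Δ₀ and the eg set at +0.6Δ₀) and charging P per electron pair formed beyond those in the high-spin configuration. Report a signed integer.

11570

Mn is in group 7, so Mn²⁺ is d⁵ (7 − 2 = 5).
High-spin d⁵ fills as t₂g³ eg² with CFSE 3(−0.4) + 2(+0.6) = 0.0Δ₀ = 0 cm⁻¹.
For low-spin the configuration is t₂g⁵ eg⁰: orbital energy -2.0 × 13550 = -27100 cm⁻¹, and 2 additional pairs relative to high-spin add 38670 cm⁻¹, giving 11570 cm⁻¹.
The difference is 11570 − (0) = 11570 cm⁻¹, so high-spin lies lower.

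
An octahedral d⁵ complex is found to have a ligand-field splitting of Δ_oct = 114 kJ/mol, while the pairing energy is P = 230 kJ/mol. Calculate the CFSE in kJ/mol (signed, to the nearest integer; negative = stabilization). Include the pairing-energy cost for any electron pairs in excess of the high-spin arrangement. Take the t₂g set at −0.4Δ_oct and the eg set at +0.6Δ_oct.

Δ_oct < P, so pairing is avoided: the ground state is high-spin.
Filling d⁵ accordingly: t₂g³ eg².
Orbital CFSE = 0.0Δ_oct = 0.0 × 114 = 0 kJ/mol.
High-spin has no excess pairs, so no pairing correction applies.

0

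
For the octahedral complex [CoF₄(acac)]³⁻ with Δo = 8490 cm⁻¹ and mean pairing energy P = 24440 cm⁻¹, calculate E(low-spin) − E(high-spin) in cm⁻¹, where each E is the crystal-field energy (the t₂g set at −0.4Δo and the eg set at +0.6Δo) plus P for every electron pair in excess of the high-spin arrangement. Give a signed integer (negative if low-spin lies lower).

Ligand charges: 4×(-1) from F⁻ and 1×(-1) from acac⁻ sum to -5; with overall charge -3, Co is +2.
Co²⁺: group 9, so d-count = 9 − 2 = 7.
High-spin d⁷ fills as t₂g⁵ eg² with CFSE 5(−0.4) + 2(+0.6) = -0.8Δo = -6792 cm⁻¹.
Low-spin: t₂g⁶ eg¹, orbital CFSE = -1.8Δo = -15282 cm⁻¹; plus 1 excess pair × P = +24440 cm⁻¹; total 9158 cm⁻¹.
Thus E(LS) − E(HS) = 15950 cm⁻¹.

15950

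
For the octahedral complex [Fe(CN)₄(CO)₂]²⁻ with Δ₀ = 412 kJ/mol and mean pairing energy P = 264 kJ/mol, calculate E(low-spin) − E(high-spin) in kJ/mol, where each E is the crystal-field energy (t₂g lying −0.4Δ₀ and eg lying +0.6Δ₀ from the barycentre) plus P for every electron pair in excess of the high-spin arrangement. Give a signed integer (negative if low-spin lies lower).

Ligand charges: 4×(-1) from CN⁻ and 2×(+0) from CO sum to -4; with overall charge -2, Fe is +2.
Fe is in group 8, so Fe²⁺ is d⁶ (8 − 2 = 6).
High-spin: t₂g⁴ eg², CFSE = -0.4Δ₀ = -165 kJ/mol.
Low-spin: t₂g⁶ eg⁰, orbital CFSE = -2.4Δ₀ = -989 kJ/mol; plus 2 excess pairs × P = +528 kJ/mol; total -461 kJ/mol.
E(LS) − E(HS) = -461 − (-165) = -296 kJ/mol.

-296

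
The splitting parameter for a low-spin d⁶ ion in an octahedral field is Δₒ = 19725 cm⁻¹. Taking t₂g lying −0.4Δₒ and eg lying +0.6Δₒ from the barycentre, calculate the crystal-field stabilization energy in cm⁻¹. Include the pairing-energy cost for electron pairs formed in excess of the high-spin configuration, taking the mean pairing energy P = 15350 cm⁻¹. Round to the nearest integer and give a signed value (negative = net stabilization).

The d⁶ electrons fill as t₂g⁶ eg⁰.
Orbital CFSE = 6(-0.4) + 0(0.6) = -2.4Δₒ = -2.4 × 19725 = -47340 cm⁻¹.
Pairing penalty: 3 pairs vs 1 in the high-spin reference → 2 extra × P = 30700 cm⁻¹.
Combining: -47340 + 30700 = -16640 cm⁻¹.

-16640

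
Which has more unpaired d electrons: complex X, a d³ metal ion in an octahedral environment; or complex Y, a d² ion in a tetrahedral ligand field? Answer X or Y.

X: For octahedral d³ the high- and low-spin configurations coincide; t₂g³ eg⁰ → 3 unpaired.
Y: Tetrahedral fields are weak (Δₜ ≈ 4/9 Δₒ), so electrons fill high-spin; e² t₂⁰ → 2 unpaired.
So X has more unpaired electrons.

X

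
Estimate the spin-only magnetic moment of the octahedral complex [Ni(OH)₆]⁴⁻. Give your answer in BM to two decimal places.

Each OH⁻ contributes -1; 6 × (-1) = -6. With overall charge -4, Ni is in the +2 oxidation state.
Group 10 minus oxidation state +2 gives a d⁸ configuration for Ni²⁺.
Configuration: t2g^6 e_g^2 → 2 unpaired electrons.
μ(spin-only) = √[2(2+2)] = √8 ≈ 2.83 BM.

2.83 BM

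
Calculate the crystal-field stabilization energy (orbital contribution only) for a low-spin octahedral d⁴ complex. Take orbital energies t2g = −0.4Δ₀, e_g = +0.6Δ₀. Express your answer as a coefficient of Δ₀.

Configuration: t2g^4 e_g^0.
CFSE = 4(-0.4Δ₀) + 0(0.6Δ₀) = -1.6Δ₀ + 0.0Δ₀ = -1.6Δ₀.

-1.6 Δ₀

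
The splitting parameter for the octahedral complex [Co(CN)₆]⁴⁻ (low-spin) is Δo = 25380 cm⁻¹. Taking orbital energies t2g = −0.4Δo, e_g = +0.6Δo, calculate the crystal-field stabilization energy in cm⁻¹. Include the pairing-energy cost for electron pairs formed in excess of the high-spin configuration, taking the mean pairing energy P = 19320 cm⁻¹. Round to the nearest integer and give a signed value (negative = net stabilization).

-26364

Each CN⁻ contributes -1; 6 × (-1) = -6. With overall charge -4, Co is in the +2 oxidation state.
Co is in group 9, so Co²⁺ is d⁷ (9 − 2 = 7).
Electron filling gives t2g^6 e_g^1.
Orbital CFSE = 6(-0.4) + 1(0.6) = -1.8Δo = -1.8 × 25380 = -45684 cm⁻¹.
Pairing penalty: 3 pairs vs 2 in the high-spin reference → 1 extra × P = 19320 cm⁻¹.
Overall CFSE = -45684 + 19320 = -26364 cm⁻¹.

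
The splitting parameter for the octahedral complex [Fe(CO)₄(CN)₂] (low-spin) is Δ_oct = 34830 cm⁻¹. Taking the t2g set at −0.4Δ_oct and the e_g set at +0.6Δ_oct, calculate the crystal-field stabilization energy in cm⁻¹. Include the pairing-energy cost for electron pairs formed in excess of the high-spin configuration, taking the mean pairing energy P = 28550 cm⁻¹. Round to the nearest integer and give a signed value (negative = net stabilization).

Ligand charges: 4×(+0) from CO and 2×(-1) from CN⁻ sum to -2; with overall charge +0, Fe is +2.
Group 8 minus oxidation state +2 gives a d⁶ configuration for Fe²⁺.
Configuration: t2g^6 e_g^0.
CFSE(orbital) = 6×(-0.4Δ_oct) + 0×(0.6Δ_oct) = -2.4Δ_oct; with Δ_oct = 34830 cm⁻¹ that is -83592 cm⁻¹.
High-spin d⁶ would be t2g^4 e_g^2 with 1 pair; low-spin has 3, so 2 excess pairs cost +2P = +57100 cm⁻¹.
Net CFSE = -83592 + 57100 = -26492 cm⁻¹.

-26492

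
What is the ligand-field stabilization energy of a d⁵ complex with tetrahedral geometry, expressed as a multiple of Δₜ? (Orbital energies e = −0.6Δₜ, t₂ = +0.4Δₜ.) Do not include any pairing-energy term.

Tetrahedral fields are weak (Δₜ ≈ 4/9 Δₒ), so electrons fill high-spin.
Configuration: e² t₂³.
CFSE = 2(-0.6Δₜ) + 3(0.4Δₜ) = -1.2Δₜ + 1.2Δₜ = 0.0Δₜ.

0.0 Δₜ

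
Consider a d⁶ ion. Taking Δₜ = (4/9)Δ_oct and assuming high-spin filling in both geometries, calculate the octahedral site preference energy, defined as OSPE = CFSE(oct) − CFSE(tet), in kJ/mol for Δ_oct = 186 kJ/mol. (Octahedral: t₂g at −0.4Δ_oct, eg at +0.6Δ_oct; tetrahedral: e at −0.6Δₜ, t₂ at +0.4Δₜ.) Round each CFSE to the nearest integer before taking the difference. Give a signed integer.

Octahedral high-spin t₂g⁴ eg²: CFSE = -0.4 × 186 = -74 kJ/mol.
In a tetrahedral site the filling is e³ t₂³: CFSE(tet) = -0.6Δₜ = -0.6 × (4/9)(186) = -50 kJ/mol.
OSPE = -74 − (-50) = -24 kJ/mol.

-24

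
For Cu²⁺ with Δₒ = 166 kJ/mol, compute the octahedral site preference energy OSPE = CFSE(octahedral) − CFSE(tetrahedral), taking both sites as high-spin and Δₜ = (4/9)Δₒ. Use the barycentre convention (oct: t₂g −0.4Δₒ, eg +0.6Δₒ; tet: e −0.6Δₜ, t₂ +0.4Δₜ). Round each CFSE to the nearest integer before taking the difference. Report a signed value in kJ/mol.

-70

Cu²⁺: group 11, so d-count = 11 − 2 = 9.
Octahedral (high-spin): t₂g⁶ eg³, CFSE = 6(−0.4) + 3(+0.6) = -0.6Δₒ = -0.6 × 166 = -100 kJ/mol.
In a tetrahedral site the filling is e⁴ t₂⁵: CFSE(tet) = -0.4Δₜ = -0.4 × (4/9)(166) = -30 kJ/mol.
OSPE = -100 − (-30) = -70 kJ/mol.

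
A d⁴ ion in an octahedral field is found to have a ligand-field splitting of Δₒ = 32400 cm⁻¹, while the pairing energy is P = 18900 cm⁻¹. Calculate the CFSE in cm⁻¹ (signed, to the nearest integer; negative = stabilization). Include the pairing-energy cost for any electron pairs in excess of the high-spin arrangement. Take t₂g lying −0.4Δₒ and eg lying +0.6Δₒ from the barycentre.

Since Δₒ = 32400 cm⁻¹ > P = 18900 cm⁻¹, the complex adopts the low-spin configuration.
That gives t₂g⁴ eg⁰.
Orbital CFSE = -1.6Δₒ = -1.6 × 32400 = -51840 cm⁻¹.
Excess pairs vs high-spin: 1 − 0 = 1; pairing cost = +18900 cm⁻¹.
Net CFSE = -51840 + 18900 = -32940 cm⁻¹.

-32940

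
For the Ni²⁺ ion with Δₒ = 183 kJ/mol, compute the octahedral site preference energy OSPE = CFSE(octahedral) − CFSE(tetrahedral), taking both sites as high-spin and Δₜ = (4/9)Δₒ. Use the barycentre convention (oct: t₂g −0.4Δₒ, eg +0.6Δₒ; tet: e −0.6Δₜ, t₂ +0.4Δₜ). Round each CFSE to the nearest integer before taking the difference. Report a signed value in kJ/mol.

-155

Ni sits in group 10; removing 2 electrons leaves Ni²⁺ with 10 − 2 = 8 d electrons.
In an octahedral site d⁸ (HS) is t₂g⁶ eg², giving CFSE(oct) = -1.2Δₒ = -220 kJ/mol.
In a tetrahedral site the filling is e⁴ t₂⁴: CFSE(tet) = -0.8Δₜ = -0.8 × (4/9)(183) = -65 kJ/mol.
OSPE = CFSE(oct) − CFSE(tet) = -220 − (-65) = -155 kJ/mol.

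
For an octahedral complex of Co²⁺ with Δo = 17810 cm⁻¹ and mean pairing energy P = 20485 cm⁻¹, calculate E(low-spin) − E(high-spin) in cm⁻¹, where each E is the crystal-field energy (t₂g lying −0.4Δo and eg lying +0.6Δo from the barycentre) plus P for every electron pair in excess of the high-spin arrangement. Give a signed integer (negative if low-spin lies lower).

Co²⁺: group 9, so d-count = 9 − 2 = 7.
High-spin: t₂g⁵ eg², CFSE = -0.8Δo = -14248 cm⁻¹.
Low-spin t₂g⁶ eg¹ gives -1.8Δo = -32058 cm⁻¹, but forming 1 extra pair costs 1P = 20485 cm⁻¹, so E(LS) = -32058 + 20485 = -11573 cm⁻¹.
The difference is -11573 − (-14248) = 2675 cm⁻¹, so high-spin lies lower.

2675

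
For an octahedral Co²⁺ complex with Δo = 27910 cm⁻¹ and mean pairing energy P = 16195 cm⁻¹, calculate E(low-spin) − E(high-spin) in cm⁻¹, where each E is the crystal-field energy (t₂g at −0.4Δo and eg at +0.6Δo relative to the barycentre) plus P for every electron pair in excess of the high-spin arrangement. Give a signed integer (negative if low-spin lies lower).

Co²⁺: group 9, so d-count = 9 − 2 = 7.
In the high-spin limit (t₂g⁵ eg²) the orbital term is -0.8Δo = -22328 cm⁻¹, with no excess pairing.
Low-spin t₂g⁶ eg¹ gives -1.8Δo = -50238 cm⁻¹, but forming 1 extra pair costs 1P = 16195 cm⁻¹, so E(LS) = -50238 + 16195 = -34043 cm⁻¹.
Thus E(LS) − E(HS) = -11715 cm⁻¹.

-11715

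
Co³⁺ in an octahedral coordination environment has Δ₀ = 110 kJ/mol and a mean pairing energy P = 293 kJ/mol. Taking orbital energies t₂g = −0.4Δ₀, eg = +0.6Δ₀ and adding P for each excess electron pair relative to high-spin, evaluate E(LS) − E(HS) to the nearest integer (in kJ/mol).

366

Co³⁺: group 9, so d-count = 9 − 3 = 6.
High-spin: t₂g⁴ eg², CFSE = -0.4Δ₀ = -44 kJ/mol.
For low-spin the configuration is t₂g⁶ eg⁰: orbital energy -2.4 × 110 = -264 kJ/mol, and 2 additional pairs relative to high-spin add 586 kJ/mol, giving 322 kJ/mol.
Thus E(LS) − E(HS) = 366 kJ/mol.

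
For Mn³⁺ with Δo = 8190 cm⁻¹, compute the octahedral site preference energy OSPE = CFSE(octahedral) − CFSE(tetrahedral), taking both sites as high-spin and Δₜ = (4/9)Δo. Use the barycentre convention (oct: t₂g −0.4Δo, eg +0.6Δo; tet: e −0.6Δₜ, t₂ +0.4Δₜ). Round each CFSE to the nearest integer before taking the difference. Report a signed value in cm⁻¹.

Group 7 minus oxidation state +3 gives a d⁴ configuration for Mn³⁺.
Octahedral (high-spin): t₂g³ eg¹, CFSE = 3(−0.4) + 1(+0.6) = -0.6Δo = -0.6 × 8190 = -4914 cm⁻¹.
Tetrahedral e² t₂² gives -0.4Δₜ = -0.4 × (4/9) × 8190 = -1456 cm⁻¹.
OSPE = -4914 − (-1456) = -3458 cm⁻¹.

-3458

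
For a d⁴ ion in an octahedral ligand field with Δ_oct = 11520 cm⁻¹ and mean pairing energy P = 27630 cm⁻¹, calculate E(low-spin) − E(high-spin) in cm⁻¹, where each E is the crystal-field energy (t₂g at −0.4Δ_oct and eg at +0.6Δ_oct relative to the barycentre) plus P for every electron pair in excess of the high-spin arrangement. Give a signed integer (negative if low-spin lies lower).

In the high-spin limit (t₂g³ eg¹) the orbital term is -0.6Δ_oct = -6912 cm⁻¹, with no excess pairing.
For low-spin the configuration is t₂g⁴ eg⁰: orbital energy -1.6 × 11520 = -18432 cm⁻¹, and 1 additional pair relative to high-spin adds 27630 cm⁻¹, giving 9198 cm⁻¹.
The difference is 9198 − (-6912) = 16110 cm⁻¹, so high-spin lies lower.

16110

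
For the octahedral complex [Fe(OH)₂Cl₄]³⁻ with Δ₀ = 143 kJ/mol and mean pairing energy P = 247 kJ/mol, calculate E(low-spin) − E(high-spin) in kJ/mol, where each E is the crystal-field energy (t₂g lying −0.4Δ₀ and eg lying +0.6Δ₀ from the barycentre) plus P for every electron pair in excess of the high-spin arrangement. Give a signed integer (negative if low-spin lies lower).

208

Ligand charges: 2×(-1) from OH⁻ and 4×(-1) from Cl⁻ sum to -6; with overall charge -3, Fe is +3.
Group 8 minus oxidation state +3 gives a d⁵ configuration for Fe³⁺.
High-spin d⁵ fills as t₂g³ eg² with CFSE 3(−0.4) + 2(+0.6) = 0.0Δ₀ = 0 kJ/mol.
Low-spin t₂g⁵ eg⁰ gives -2.0Δ₀ = -286 kJ/mol, but forming 2 extra pairs costs 2P = 494 kJ/mol, so E(LS) = -286 + 494 = 208 kJ/mol.
Thus E(LS) − E(HS) = 208 kJ/mol.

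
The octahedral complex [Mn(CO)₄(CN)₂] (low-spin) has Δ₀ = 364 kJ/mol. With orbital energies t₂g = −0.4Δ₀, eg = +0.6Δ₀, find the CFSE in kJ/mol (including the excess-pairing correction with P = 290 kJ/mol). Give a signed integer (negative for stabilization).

-148

Ligand charges: 4×(+0) from CO and 2×(-1) from CN⁻ sum to -2; with overall charge +0, Mn is +2.
Mn is in group 7, so Mn²⁺ is d⁵ (7 − 2 = 5).
Configuration: t₂g⁵ eg⁰.
The orbital stabilization is -2.0Δ₀ = -2.0 × 364 = -728 kJ/mol.
High-spin d⁵ would be t₂g³ eg² with 0 pairs; low-spin has 2, so 2 excess pairs cost +2P = +580 kJ/mol.
Overall CFSE = -728 + 580 = -148 kJ/mol.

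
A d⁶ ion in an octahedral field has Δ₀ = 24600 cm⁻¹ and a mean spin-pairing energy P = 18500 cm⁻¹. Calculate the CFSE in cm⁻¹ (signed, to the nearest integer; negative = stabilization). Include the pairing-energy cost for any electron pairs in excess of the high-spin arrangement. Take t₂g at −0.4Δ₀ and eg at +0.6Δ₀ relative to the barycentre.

-22040

Δ₀ > P, so pairing is preferred: the ground state is low-spin.
That gives t₂g⁶ eg⁰.
Orbital CFSE = -2.4Δ₀ = -2.4 × 24600 = -59040 cm⁻¹.
Excess pairs vs high-spin: 3 − 1 = 2; pairing cost = +37000 cm⁻¹.
Net CFSE = -59040 + 37000 = -22040 cm⁻¹.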